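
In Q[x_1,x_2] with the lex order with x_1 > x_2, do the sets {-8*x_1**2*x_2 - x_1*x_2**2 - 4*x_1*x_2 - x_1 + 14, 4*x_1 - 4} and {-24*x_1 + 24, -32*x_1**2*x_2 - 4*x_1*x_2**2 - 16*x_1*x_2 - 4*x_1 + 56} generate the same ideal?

Since reduced Gröbner bases are canonical representatives of ideals under a given ordering, it suffices to compute and compare them.
Buchberger on the first generating set:
f_1 = -8*x_1**2*x_2 - x_1*x_2**2 - 4*x_1*x_2 - x_1 + 14, LT = x_1**2*x_2.
f_2 = 4*x_1 - 4, LT = x_1.

S(f_1,f_2): lcm = x_1**2*x_2. S = 1/8*x_1*x_2**2 + 3/2*x_1*x_2 + 1/8*x_1 - 7/4.
  leading term x_1*x_2**2: subtract (1/32*x_2**2)·f_2 from 1/8*x_1*x_2**2 + 3/2*x_1*x_2 + 1/8*x_1 - 7/4 → 3/2*x_1*x_2 + 1/8*x_1 + 1/8*x_2**2 - 7/4
  leading term x_1*x_2: subtract (3/8*x_2)·f_2 from 3/2*x_1*x_2 + 1/8*x_1 + 1/8*x_2**2 - 7/4 → 1/8*x_1 + 1/8*x_2**2 + 3/2*x_2 - 7/4
  leading term x_1: subtract (1/32)·f_2 from 1/8*x_1 + 1/8*x_2**2 + 3/2*x_2 - 7/4 → 1/8*x_2**2 + 3/2*x_2 - 13/8
  leading term x_2**2: no divisor's leading term divides it; move 1/8*x_2**2 to the remainder.
  leading term x_2: no divisor's leading term divides it; move 3/2*x_2 to the remainder.
  leading term 1: no divisor's leading term divides it; move -13/8 to the remainder.
  remainder 1/8*x_2**2 + 3/2*x_2 - 13/8 ≠ 0; add g_3 = 1/8*x_2**2 + 3/2*x_2 - 13/8 to the basis.

S(f_1,g_3): lcm = x_1**2*x_2**2. S = -12*x_1**2*x_2 + 13*x_1**2 + 1/8*x_1*x_2**3 + 1/2*x_1*x_2**2 + 1/8*x_1*x_2 - 7/4*x_2.
  leading term x_1**2*x_2: subtract (3/2)·f_1 from -12*x_1**2*x_2 + 13*x_1**2 + 1/8*x_1*x_2**3 + 1/2*x_1*x_2**2 + 1/8*x_1*x_2 - 7/4*x_2 → 13*x_1**2 + 1/8*x_1*x_2**3 + 2*x_1*x_2**2 + 49/8*x_1*x_2 + 3/2*x_1 - 7/4*x_2 - 21
  leading term x_1**2: subtract (13/4*x_1)·f_2 from 13*x_1**2 + 1/8*x_1*x_2**3 + 2*x_1*x_2**2 + 49/8*x_1*x_2 + 3/2*x_1 - 7/4*x_2 - 21 → 1/8*x_1*x_2**3 + 2*x_1*x_2**2 + 49/8*x_1*x_2 + 29/2*x_1 - 7/4*x_2 - 21
  leading term x_1*x_2**3: subtract (1/32*x_2**3)·f_2 from 1/8*x_1*x_2**3 + 2*x_1*x_2**2 + 49/8*x_1*x_2 + 29/2*x_1 - 7/4*x_2 - 21 → 2*x_1*x_2**2 + 49/8*x_1*x_2 + 29/2*x_1 + 1/8*x_2**3 - 7/4*x_2 - 21
  leading term x_1*x_2**2: subtract (1/2*x_2**2)·f_2 from 2*x_1*x_2**2 + 49/8*x_1*x_2 + 29/2*x_1 + 1/8*x_2**3 - 7/4*x_2 - 21 → 49/8*x_1*x_2 + 29/2*x_1 + 1/8*x_2**3 + 2*x_2**2 - 7/4*x_2 - 21
  leading term x_1*x_2: subtract (49/32*x_2)·f_2 from 49/8*x_1*x_2 + 29/2*x_1 + 1/8*x_2**3 + 2*x_2**2 - 7/4*x_2 - 21 → 29/2*x_1 + 1/8*x_2**3 + 2*x_2**2 + 35/8*x_2 - 21
  leading term x_1: subtract (29/8)·f_2 from 29/2*x_1 + 1/8*x_2**3 + 2*x_2**2 + 35/8*x_2 - 21 → 1/8*x_2**3 + 2*x_2**2 + 35/8*x_2 - 13/2
  leading term x_2**3: subtract (x_2)·g_3 from 1/8*x_2**3 + 2*x_2**2 + 35/8*x_2 - 13/2 → 1/2*x_2**2 + 6*x_2 - 13/2
  leading term x_2**2: subtract (4)·g_3 from 1/2*x_2**2 + 6*x_2 - 13/2 → 0
  remainder 0.

S(f_2,g_3): leading monomials are coprime, so the S-polynomial reduces to 0 (Buchberger's first criterion).
Every S-polynomial of the final basis reduces to 0, so we have a Gröbner basis.
Inter-reduce: drop elements whose leading term is divisible by another's, tail-reduce, and make monic.
Reduced Gröbner basis: {x_1 - 1, x_2**2 + 12*x_2 - 13}.

Buchberger on the second generating set:
h_1 = -24*x_1 + 24, LT = x_1.
h_2 = -32*x_1**2*x_2 - 4*x_1*x_2**2 - 16*x_1*x_2 - 4*x_1 + 56, LT = x_1**2*x_2.

S(h_1,h_2): lcm = x_1**2*x_2. S = -1/8*x_1*x_2**2 - 3/2*x_1*x_2 - 1/8*x_1 + 7/4.
  leading term x_1*x_2**2: subtract (1/192*x_2**2)·h_1 from -1/8*x_1*x_2**2 - 3/2*x_1*x_2 - 1/8*x_1 + 7/4 → -3/2*x_1*x_2 - 1/8*x_1 - 1/8*x_2**2 + 7/4
  leading term x_1*x_2: subtract (1/16*x_2)·h_1 from -3/2*x_1*x_2 - 1/8*x_1 - 1/8*x_2**2 + 7/4 → -1/8*x_1 - 1/8*x_2**2 - 3/2*x_2 + 7/4
  leading term x_1: subtract (1/192)·h_1 from -1/8*x_1 - 1/8*x_2**2 - 3/2*x_2 + 7/4 → -1/8*x_2**2 - 3/2*x_2 + 13/8
  leading term x_2**2: no divisor's leading term divides it; move -1/8*x_2**2 to the remainder.
  leading term x_2: no divisor's leading term divides it; move -3/2*x_2 to the remainder.
  leading term 1: no divisor's leading term divides it; move 13/8 to the remainder.
  remainder -1/8*x_2**2 - 3/2*x_2 + 13/8 ≠ 0; add k_3 = -1/8*x_2**2 - 3/2*x_2 + 13/8 to the basis.

S(h_1,k_3): leading monomials are coprime, so the S-polynomial reduces to 0 (Buchberger's first criterion).
S(h_2,k_3): lcm = x_1**2*x_2**2. S = -12*x_1**2*x_2 + 13*x_1**2 + 1/8*x_1*x_2**3 + 1/2*x_1*x_2**2 + 1/8*x_1*x_2 - 7/4*x_2.
  leading term x_1**2*x_2: subtract (1/2*x_1*x_2)·h_1 from -12*x_1**2*x_2 + 13*x_1**2 + 1/8*x_1*x_2**3 + 1/2*x_1*x_2**2 + 1/8*x_1*x_2 - 7/4*x_2 → 13*x_1**2 + 1/8*x_1*x_2**3 + 1/2*x_1*x_2**2 - 95/8*x_1*x_2 - 7/4*x_2
  leading term x_1**2: subtract (-13/24*x_1)·h_1 from 13*x_1**2 + 1/8*x_1*x_2**3 + 1/2*x_1*x_2**2 - 95/8*x_1*x_2 - 7/4*x_2 → 1/8*x_1*x_2**3 + 1/2*x_1*x_2**2 - 95/8*x_1*x_2 + 13*x_1 - 7/4*x_2
  leading term x_1*x_2**3: subtract (-1/192*x_2**3)·h_1 from 1/8*x_1*x_2**3 + 1/2*x_1*x_2**2 - 95/8*x_1*x_2 + 13*x_1 - 7/4*x_2 → 1/2*x_1*x_2**2 - 95/8*x_1*x_2 + 13*x_1 + 1/8*x_2**3 - 7/4*x_2
  leading term x_1*x_2**2: subtract (-1/48*x_2**2)·h_1 from 1/2*x_1*x_2**2 - 95/8*x_1*x_2 + 13*x_1 + 1/8*x_2**3 - 7/4*x_2 → -95/8*x_1*x_2 + 13*x_1 + 1/8*x_2**3 + 1/2*x_2**2 - 7/4*x_2
  leading term x_1*x_2: subtract (95/192*x_2)·h_1 from -95/8*x_1*x_2 + 13*x_1 + 1/8*x_2**3 + 1/2*x_2**2 - 7/4*x_2 → 13*x_1 + 1/8*x_2**3 + 1/2*x_2**2 - 109/8*x_2
  leading term x_1: subtract (-13/24)·h_1 from 13*x_1 + 1/8*x_2**3 + 1/2*x_2**2 - 109/8*x_2 → 1/8*x_2**3 + 1/2*x_2**2 - 109/8*x_2 + 13
  leading term x_2**3: subtract (-x_2)·k_3 from 1/8*x_2**3 + 1/2*x_2**2 - 109/8*x_2 + 13 → -x_2**2 - 12*x_2 + 13
  leading term x_2**2: subtract (8)·k_3 from -x_2**2 - 12*x_2 + 13 → 0
  remainder 0.

Every S-polynomial of the final basis reduces to 0, so we have a Gröbner basis.
Inter-reduce: drop elements whose leading term is divisible by another's, tail-reduce, and make monic.
Reduced Gröbner basis: {x_1 - 1, x_2**2 + 12*x_2 - 13}.

These coincide, so the ideals are equal.
The same test decides containment: I ⊆ J iff every generator of I reduces to 0 modulo a Gröbner basis of J.

Yes, the ideals are equal.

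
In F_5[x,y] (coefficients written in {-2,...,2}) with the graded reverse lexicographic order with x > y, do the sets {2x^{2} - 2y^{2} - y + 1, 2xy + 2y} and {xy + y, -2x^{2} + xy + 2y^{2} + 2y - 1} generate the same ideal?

Since reduced Gröbner bases are canonical representatives of ideals under a given ordering, it suffices to compute and compare them.
Buchberger on the first generating set:
f_1 = 2x^{2} - 2y^{2} - y + 1, LT = x^{2}.
f_2 = 2xy + 2y, LT = xy.

S(f_1,f_2): lcm = x^{2}y. S = -y^{3} - xy + 2y^{2} - 2y.
  leading term y^{3}: no divisor's leading term divides it; move -y^{3} to the remainder.
  leading term xy: subtract (2)·f_2 from -xy + 2y^{2} - 2y → 2y^{2} - y
  leading term y^{2}: no divisor's leading term divides it; move 2y^{2} to the remainder.
  leading term y: no divisor's leading term divides it; move -y to the remainder.
  remainder -y^{3} + 2y^{2} - y ≠ 0; add g_3 = -y^{3} + 2y^{2} - y to the basis.

The other S-polynomials (S(f_1,g_3), S(f_2,g_3)) all reduce to 0 modulo the current basis, so we have a Gröbner basis.
Inter-reduce: drop elements whose leading term is divisible by another's, tail-reduce, and make monic.
Reduced Gröbner basis: {y^{3} - 2y^{2} + y, x^{2} - y^{2} + 2y - 2, xy + y}.

Buchberger on the second generating set:
h_1 = xy + y, LT = xy.
h_2 = -2x^{2} + xy + 2y^{2} + 2y - 1, LT = x^{2}.

S(h_1,h_2): lcm = x^{2}y. S = -2xy^{2} + y^{3} + xy + y^{2} + 2y.
  leading term xy^{2}: subtract (-2y)·h_1 from -2xy^{2} + y^{3} + xy + y^{2} + 2y → y^{3} + xy - 2y^{2} + 2y
  leading term y^{3}: no divisor's leading term divides it; move y^{3} to the remainder.
  leading term xy: subtract (1)·h_1 from xy - 2y^{2} + 2y → -2y^{2} + y
  leading term y^{2}: no divisor's leading term divides it; move -2y^{2} to the remainder.
  leading term y: no divisor's leading term divides it; move y to the remainder.
  remainder y^{3} - 2y^{2} + y ≠ 0; add k_3 = y^{3} - 2y^{2} + y to the basis.

The other S-polynomials (S(h_1,k_3), S(h_2,k_3)) all reduce to 0 modulo the current basis, so we have a Gröbner basis.
Inter-reduce: drop elements whose leading term is divisible by another's, tail-reduce, and make monic.
Reduced Gröbner basis: {y^{3} - 2y^{2} + y, x^{2} - y^{2} + 2y - 2, xy + y}.

The two bases agree; hence the ideals are identical.
The same test decides containment: I ⊆ J iff every generator of I reduces to 0 modulo a Gröbner basis of J.

Yes, the ideals are equal.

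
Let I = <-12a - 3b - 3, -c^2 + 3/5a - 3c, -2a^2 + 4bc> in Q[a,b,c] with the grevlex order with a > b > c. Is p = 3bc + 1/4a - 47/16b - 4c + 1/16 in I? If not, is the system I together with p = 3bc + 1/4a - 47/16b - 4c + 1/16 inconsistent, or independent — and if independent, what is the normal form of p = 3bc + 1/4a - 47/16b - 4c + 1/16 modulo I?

First compute the reduced Gröbner basis of I by Buchberger's algorithm.
f_1 = -12a - 3b - 3, LT = a.
f_2 = -c^2 + 3/5a - 3c, LT = c^2.
f_3 = -2a^2 + 4bc, LT = a^2.

S(f_1,f_3): lcm = a^2. S = 1/4ab + 2bc + 1/4a.
  leading term ab: subtract (-1/48b)·f_1 from 1/4ab + 2bc + 1/4a → -1/16b^2 + 2bc + 1/4a - 1/16b
  leading term b^2: no divisor's leading term divides it; move -1/16b^2 to the remainder.
  leading term bc: no divisor's leading term divides it; move 2bc to the remainder.
  leading term a: subtract (-1/48)·f_1 from 1/4a - 1/16b → -1/8b - 1/16
  leading term b: no divisor's leading term divides it; move -1/8b to the remainder.
  leading term 1: no divisor's leading term divides it; move -1/16 to the remainder.
  remainder -1/16b^2 + 2bc - 1/8b - 1/16 ≠ 0; add h_4 = -1/16b^2 + 2bc - 1/8b - 1/16 to the basis.

The other S-polynomials (S(f_1,f_2), S(f_2,f_3), S(f_1,h_4), S(f_2,h_4), S(f_3,h_4)) all reduce to 0 modulo the current basis, so we have a Gröbner basis.
Inter-reduce: drop elements whose leading term is divisible by another's, tail-reduce, and make monic.
Reduced Gröbner basis: {b^2 - 32bc + 2b + 1, c^2 + 3/20b + 3c + 3/20, a + 1/4b + 1/4}.
Label its elements g_1 = b^2 - 32bc + 2b + 1, g_2 = c^2 + 3/20b + 3c + 3/20, g_3 = a + 1/4b + 1/4.

Reduce p = 3bc + 1/4a - 47/16b - 4c + 1/16 modulo G:
  leading term bc: no divisor's leading term divides it; move 3bc to the remainder.
  leading term a: subtract (1/4)·g_3 from 1/4a - 47/16b - 4c + 1/16 → -3b - 4c
  leading term b: no divisor's leading term divides it; move -3b to the remainder.
  leading term c: no divisor's leading term divides it; move -4c to the remainder.
  normal form = 3bc - 3b - 4c.
The normal form is nonzero, so p ∉ I. Since p minus its normal form lies in I, I + (p) = I + (r) where r = 3bc - 3b - 4c; decide whether this ideal is the whole ring.
Run Buchberger on G together with r (pairs among the g_i already reduce to 0 since G is a Gröbner basis):
g_1 = b^2 - 32bc + 2b + 1, LT = b^2.
g_2 = c^2 + 3/20b + 3c + 3/20, LT = c^2.
g_3 = a + 1/4b + 1/4, LT = a.
r = 3bc - 3b - 4c, LT = bc.

S(g_1,r): lcm = b^2c. S = -32bc^2 + b^2 + 10/3bc + c.
  leading term bc^2: subtract (-32b)·g_2 from -32bc^2 + b^2 + 10/3bc + c → 29/5b^2 + 298/3bc + 24/5b + c
  leading term b^2: subtract (29/5)·g_1 from 29/5b^2 + 298/3bc + 24/5b + c → 4274/15bc - 34/5b + c - 29/5
  leading term bc: subtract (4274/45)·r from 4274/15bc - 34/5b + c - 29/5 → 4172/15b + 17141/45c - 29/5
  leading term b: no divisor's leading term divides it; move 4172/15b to the remainder.
  leading term c: no divisor's leading term divides it; move 17141/45c to the remainder.
  leading term 1: no divisor's leading term divides it; move -29/5 to the remainder.
  remainder 4172/15b + 17141/45c - 29/5 ≠ 0; add m_5 = 4172/15b + 17141/45c - 29/5 to the basis.

S(g_2,r): lcm = bc^2. S = 3/20b^2 + 4bc + 4/3c^2 + 3/20b.
  leading term b^2: subtract (3/20)·g_1 from 3/20b^2 + 4bc + 4/3c^2 + 3/20b → 44/5bc + 4/3c^2 - 3/20b - 3/20
  leading term bc: subtract (44/15)·r from 44/5bc + 4/3c^2 - 3/20b - 3/20 → 4/3c^2 + 173/20b + 176/15c - 3/20
  leading term c^2: subtract (4/3)·g_2 from 4/3c^2 + 173/20b + 176/15c - 3/20 → 169/20b + 116/15c - 7/20
  leading term b: subtract (507/16688)·m_5 from 169/20b + 116/15c - 7/20 → -961021/250320c - 14501/83440
  leading term c: no divisor's leading term divides it; move -961021/250320c to the remainder.
  leading term 1: no divisor's leading term divides it; move -14501/83440 to the remainder.
  remainder -961021/250320c - 14501/83440 ≠ 0; add m_6 = -961021/250320c - 14501/83440 to the basis.

S(g_1,m_5): lcm = b^2. S = -417653/12516bc + 8431/4172b + 1.
  leading term bc: subtract (-417653/37548)·r from -417653/12516bc + 8431/4172b + 1 → -98090/3129b - 417653/9387c + 1
  leading term b: subtract (-245225/2175698)·m_5 from -98090/3129b - 417653/9387c + 1 → -3393757/2175698c + 753393/2175698
  leading term c: subtract (407250840/1002344903)·m_6 from -3393757/2175698c + 753393/2175698 → 59694912/143192129
  leading term 1: no divisor's leading term divides it; move 59694912/143192129 to the remainder.
  remainder 59694912/143192129 ≠ 0; add m_7 = 59694912/143192129 to the basis.

The other S-polynomials (S(g_1,g_2), S(g_1,g_3), S(g_2,g_3), S(g_3,r), S(g_2,m_5), S(g_3,m_5), S(r,m_5), S(g_1,m_6), S(g_2,m_6), S(g_3,m_6), S(r,m_6), S(m_5,m_6), S(g_1,m_7), S(g_2,m_7), S(g_3,m_7), S(r,m_7), S(m_5,m_7), S(m_6,m_7)) all reduce to 0 modulo the current basis, so we have a Gröbner basis.
Inter-reduce: drop elements whose leading term is divisible by another's, tail-reduce, and make monic.
Reduced Gröbner basis: {1}.
The reduced Gröbner basis of I + (p) is {1}: the ideal is the whole ring, so the enlarged system has no common solution — adjoining p is inconsistent.

Ideal membership is decidable via reduction modulo a Gröbner basis.

Adjoining 3bc + 1/4a - 47/16b - 4c + 1/16 makes the ideal the whole ring: the system is inconsistent.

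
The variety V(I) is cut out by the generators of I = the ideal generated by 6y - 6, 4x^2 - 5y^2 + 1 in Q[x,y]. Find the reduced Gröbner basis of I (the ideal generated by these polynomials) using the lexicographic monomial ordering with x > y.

G = {x^2 - 1, y - 1}

f_1 = 6y - 6, LT = y.
f_2 = 4x^2 - 5y^2 + 1, LT = x^2.

The S-polynomials (S(f_1,f_2)) all reduce to 0 modulo the current basis, so we have a Gröbner basis.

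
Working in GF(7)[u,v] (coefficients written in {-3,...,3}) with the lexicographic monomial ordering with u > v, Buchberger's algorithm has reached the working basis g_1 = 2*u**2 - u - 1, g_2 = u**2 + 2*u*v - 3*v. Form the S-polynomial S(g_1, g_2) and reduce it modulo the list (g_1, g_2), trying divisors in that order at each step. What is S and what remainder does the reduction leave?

lcm(LM(g_1), LM(g_2)) = u**2.
S = (lcm/LT(g_1))·g_1 − (lcm/LT(g_2))·g_2 = -2*u*v + 3*u + 3*v + 3.
Reduce S modulo (g_1, g_2) in that order:
  leading term u*v: no divisor's leading term divides it; move -2*u*v to the remainder.
  leading term u: no divisor's leading term divides it; move 3*u to the remainder.
  leading term v: no divisor's leading term divides it; move 3*v to the remainder.
  leading term 1: no divisor's leading term divides it; move 3 to the remainder.
The remainder -2*u*v + 3*u + 3*v + 3 is nonzero, so it would be added as the next basis element.

S(g_1, g_2) = -2*u*v + 3*u + 3*v + 3; remainder on division = -2*u*v + 3*u + 3*v + 3.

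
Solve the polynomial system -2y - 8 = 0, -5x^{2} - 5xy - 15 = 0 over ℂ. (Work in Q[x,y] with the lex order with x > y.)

{(1, -4), (3, -4)}

Compute a lex Gröbner basis by Buchberger's algorithm.
f_1 = -2y - 8, LT = y.
f_2 = -5x^{2} - 5xy - 15, LT = x^{2}.

The S-polynomials (S(f_1,f_2)) all reduce to 0 modulo the current basis, so we have a Gröbner basis.
Inter-reduce: drop elements whose leading term is divisible by another's, tail-reduce, and make monic.
Reduced Gröbner basis: {x^{2} - 4x + 3, y + 4}.

Elimination: the polynomial y + 4 lies in the elimination ideal for y, so y ∈ {-4}. For each such y, the remaining basis elements (now univariate) give the rest of the solution.
  y = -4: the earlier basis element becomes x^{2} - 4x + 3 = 0, giving x = 1, 3 — points (1, -4), (3, -4).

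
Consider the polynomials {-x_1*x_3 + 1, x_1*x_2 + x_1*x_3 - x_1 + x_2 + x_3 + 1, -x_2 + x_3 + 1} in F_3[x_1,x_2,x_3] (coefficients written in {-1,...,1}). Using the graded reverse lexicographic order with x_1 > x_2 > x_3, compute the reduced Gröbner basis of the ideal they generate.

f_1 = -x_1*x_3 + 1, LT = x_1*x_3.
f_2 = x_1*x_2 + x_1*x_3 - x_1 + x_2 + x_3 + 1, LT = x_1*x_2.
f_3 = -x_2 + x_3 + 1, LT = x_2.

S(f_1,f_2): lcm = x_1*x_2*x_3. S = -x_1*x_3**2 + x_1*x_3 - x_2*x_3 - x_3**2 - x_2 - x_3.
  leading term x_1*x_3**2: subtract (x_3)·f_1 from -x_1*x_3**2 + x_1*x_3 - x_2*x_3 - x_3**2 - x_2 - x_3 → x_1*x_3 - x_2*x_3 - x_3**2 - x_2 + x_3
  leading term x_1*x_3: subtract (-1)·f_1 from x_1*x_3 - x_2*x_3 - x_3**2 - x_2 + x_3 → -x_2*x_3 - x_3**2 - x_2 + x_3 + 1
  leading term x_2*x_3: subtract (x_3)·f_3 from -x_2*x_3 - x_3**2 - x_2 + x_3 + 1 → x_3**2 - x_2 + 1
  leading term x_3**2: no divisor's leading term divides it; move x_3**2 to the remainder.
  leading term x_2: subtract (1)·f_3 from -x_2 + 1 → -x_3
  leading term x_3: no divisor's leading term divides it; move -x_3 to the remainder.
  remainder x_3**2 - x_3 ≠ 0; add g_4 = x_3**2 - x_3 to the basis.

S(f_1,f_3): leading monomials are coprime, so the S-polynomial reduces to 0 (Buchberger's first criterion).
S(f_2,f_3): lcm = x_1*x_2. S = -x_1*x_3 + x_2 + x_3 + 1.
  leading term x_1*x_3: subtract (1)·f_1 from -x_1*x_3 + x_2 + x_3 + 1 → x_2 + x_3
  leading term x_2: subtract (-1)·f_3 from x_2 + x_3 → -x_3 + 1
  leading term x_3: no divisor's leading term divides it; move -x_3 to the remainder.
  leading term 1: no divisor's leading term divides it; move 1 to the remainder.
  remainder -x_3 + 1 ≠ 0; add g_5 = -x_3 + 1 to the basis.

S(f_1,g_4): lcm = x_1*x_3**2. S = x_1*x_3 - x_3.
  leading term x_1*x_3: subtract (-1)·f_1 from x_1*x_3 - x_3 → -x_3 + 1
  leading term x_3: subtract (1)·g_5 from -x_3 + 1 → 0
  remainder 0.

S(f_2,g_4): leading monomials are coprime, so the S-polynomial reduces to 0 (Buchberger's first criterion).
S(f_3,g_4): leading monomials are coprime, so the S-polynomial reduces to 0 (Buchberger's first criterion).
S(f_1,g_5): lcm = x_1*x_3. S = x_1 - 1.
  leading term x_1: no divisor's leading term divides it; move x_1 to the remainder.
  leading term 1: no divisor's leading term divides it; move -1 to the remainder.
  remainder x_1 - 1 ≠ 0; add g_6 = x_1 - 1 to the basis.

S(f_2,g_5): leading monomials are coprime, so the S-polynomial reduces to 0 (Buchberger's first criterion).
S(f_3,g_5): leading monomials are coprime, so the S-polynomial reduces to 0 (Buchberger's first criterion).
S(g_4,g_5): lcm = x_3**2. S = 0.
  remainder 0.

S(f_1,g_6): lcm = x_1*x_3. S = x_3 - 1.
  leading term x_3: subtract (-1)·g_5 from x_3 - 1 → 0
  remainder 0.

S(f_2,g_6): lcm = x_1*x_2. S = x_1*x_3 - x_1 - x_2 + x_3 + 1.
  leading term x_1*x_3: subtract (-1)·f_1 from x_1*x_3 - x_1 - x_2 + x_3 + 1 → -x_1 - x_2 + x_3 - 1
  leading term x_1: subtract (-1)·g_6 from -x_1 - x_2 + x_3 - 1 → -x_2 + x_3 + 1
  leading term x_2: subtract (1)·f_3 from -x_2 + x_3 + 1 → 0
  remainder 0.

S(f_3,g_6): leading monomials are coprime, so the S-polynomial reduces to 0 (Buchberger's first criterion).
S(g_4,g_6): leading monomials are coprime, so the S-polynomial reduces to 0 (Buchberger's first criterion).
S(g_5,g_6): leading monomials are coprime, so the S-polynomial reduces to 0 (Buchberger's first criterion).
Every S-polynomial of the final basis reduces to 0, so we have a Gröbner basis.
Inter-reduce: drop elements whose leading term is divisible by another's, tail-reduce, and make monic.

G = {x_1 - 1, x_2 + 1, x_3 - 1}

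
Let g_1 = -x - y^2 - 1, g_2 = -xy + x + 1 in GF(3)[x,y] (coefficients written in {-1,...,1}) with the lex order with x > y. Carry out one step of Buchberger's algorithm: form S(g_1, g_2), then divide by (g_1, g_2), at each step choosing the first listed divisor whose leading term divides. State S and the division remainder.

S(g_1, g_2) = x + y^3 + y + 1; remainder on division = y^3 - y^2 + y.

lcm(LM(g_1), LM(g_2)) = xy.
S = (lcm/LT(g_1))·g_1 − (lcm/LT(g_2))·g_2 = x + y^3 + y + 1.
Reduce S modulo (g_1, g_2) in that order:
  leading term x: subtract (-1)·g_1 from x + y^3 + y + 1 → y^3 - y^2 + y
  leading term y^3: no divisor's leading term divides it; move y^3 to the remainder.
  leading term y^2: no divisor's leading term divides it; move -y^2 to the remainder.
  leading term y: no divisor's leading term divides it; move y to the remainder.
The remainder y^3 - y^2 + y is nonzero, so it would be added as the next basis element.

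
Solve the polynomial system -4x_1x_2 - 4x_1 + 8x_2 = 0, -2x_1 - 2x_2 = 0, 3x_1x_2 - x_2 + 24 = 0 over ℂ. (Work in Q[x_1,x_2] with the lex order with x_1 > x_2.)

{(3, -3)}

Compute a lex Gröbner basis by Buchberger's algorithm.
f_1 = -4x_1x_2 - 4x_1 + 8x_2, LT = x_1x_2.
f_2 = -2x_1 - 2x_2, LT = x_1.
f_3 = 3x_1x_2 - x_2 + 24, LT = x_1x_2.

S(f_1,f_2): lcm = x_1x_2. S = x_1 - x_2^{2} - 2x_2.
  leading term x_1: subtract (-\tfrac{1}{2})·f_2 from x_1 - x_2^{2} - 2x_2 → -x_2^{2} - 3x_2
  leading term x_2^{2}: no divisor's leading term divides it; move -x_2^{2} to the remainder.
  leading term x_2: no divisor's leading term divides it; move -3x_2 to the remainder.
  remainder -x_2^{2} - 3x_2 ≠ 0; add h_4 = -x_2^{2} - 3x_2 to the basis.

S(f_1,f_3): lcm = x_1x_2. S = x_1 - \tfrac{5}{3}x_2 - 8.
  leading term x_1: subtract (-\tfrac{1}{2})·f_2 from x_1 - \tfrac{5}{3}x_2 - 8 → -\tfrac{8}{3}x_2 - 8
  leading term x_2: no divisor's leading term divides it; move -\tfrac{8}{3}x_2 to the remainder.
  leading term 1: no divisor's leading term divides it; move -8 to the remainder.
  remainder -\tfrac{8}{3}x_2 - 8 ≠ 0; add h_5 = -\tfrac{8}{3}x_2 - 8 to the basis.

The other S-polynomials (S(f_2,f_3), S(f_1,h_4), S(f_2,h_4), S(f_3,h_4), S(f_1,h_5), S(f_2,h_5), S(f_3,h_5), S(h_4,h_5)) all reduce to 0 modulo the current basis, so we have a Gröbner basis.
Inter-reduce: drop elements whose leading term is divisible by another's, tail-reduce, and make monic.
Reduced Gröbner basis: {x_1 - 3, x_2 + 3}.

Elimination: the polynomial x_2 + 3 lies in the elimination ideal for x_2, so x_2 ∈ {-3}. For each such x_2, the remaining basis elements (now univariate) give the rest of the solution.
  x_2 = -3: the earlier basis element becomes x_1 - 3 = 0, giving x_1 = 3 — point (3, -3).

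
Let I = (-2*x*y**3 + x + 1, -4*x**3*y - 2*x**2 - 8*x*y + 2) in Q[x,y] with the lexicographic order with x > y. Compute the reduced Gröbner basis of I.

G = {x - 4*y**8 + 8*y**6 + 4*y**5 - 4*y**3 + 1, y**9 - 2*y**7 - 3/2*y**6 + 2*y**4 + 1/2*y**3 - 3/4*y}

f_1 = -2*x*y**3 + x + 1, LT = x*y**3.
f_2 = -4*x**3*y - 2*x**2 - 8*x*y + 2, LT = x**3*y.

S(f_1,f_2): lcm = x**3*y**3. S = -1/2*x**3 - 1/2*x**2*y**2 - 1/2*x**2 - 2*x*y**3 + 1/2*y**2.
  leading term x**3: no divisor's leading term divides it; move -1/2*x**3 to the remainder.
  leading term x**2*y**2: no divisor's leading term divides it; move -1/2*x**2*y**2 to the remainder.
  leading term x**2: no divisor's leading term divides it; move -1/2*x**2 to the remainder.
  leading term x*y**3: subtract (1)·f_1 from -2*x*y**3 + 1/2*y**2 → -x + 1/2*y**2 - 1
  leading term x: no divisor's leading term divides it; move -x to the remainder.
  leading term y**2: no divisor's leading term divides it; move 1/2*y**2 to the remainder.
  leading term 1: no divisor's leading term divides it; move -1 to the remainder.
  remainder -1/2*x**3 - 1/2*x**2*y**2 - 1/2*x**2 - x + 1/2*y**2 - 1 ≠ 0; add g_3 = -1/2*x**3 - 1/2*x**2*y**2 - 1/2*x**2 - x + 1/2*y**2 - 1 to the basis.

S(f_1,g_3): lcm = x**3*y**3. S = -1/2*x**3 - x**2*y**5 - x**2*y**3 - 1/2*x**2 - 2*x*y**3 + y**5 - 2*y**3.
  leading term x**3: subtract (1)·g_3 from -1/2*x**3 - x**2*y**5 - x**2*y**3 - 1/2*x**2 - 2*x*y**3 + y**5 - 2*y**3 → -x**2*y**5 - x**2*y**3 + 1/2*x**2*y**2 - 2*x*y**3 + x + y**5 - 2*y**3 - 1/2*y**2 + 1
  leading term x**2*y**5: subtract (1/2*x*y**2)·f_1 from -x**2*y**5 - x**2*y**3 + 1/2*x**2*y**2 - 2*x*y**3 + x + y**5 - 2*y**3 - 1/2*y**2 + 1 → -x**2*y**3 - 2*x*y**3 - 1/2*x*y**2 + x + y**5 - 2*y**3 - 1/2*y**2 + 1
  leading term x**2*y**3: subtract (1/2*x)·f_1 from -x**2*y**3 - 2*x*y**3 - 1/2*x*y**2 + x + y**5 - 2*y**3 - 1/2*y**2 + 1 → -1/2*x**2 - 2*x*y**3 - 1/2*x*y**2 + 1/2*x + y**5 - 2*y**3 - 1/2*y**2 + 1
  leading term x**2: no divisor's leading term divides it; move -1/2*x**2 to the remainder.
  leading term x*y**3: subtract (1)·f_1 from -2*x*y**3 - 1/2*x*y**2 + 1/2*x + y**5 - 2*y**3 - 1/2*y**2 + 1 → -1/2*x*y**2 - 1/2*x + y**5 - 2*y**3 - 1/2*y**2
  leading term x*y**2: no divisor's leading term divides it; move -1/2*x*y**2 to the remainder.
  leading term x: no divisor's leading term divides it; move -1/2*x to the remainder.
  leading term y**5: no divisor's leading term divides it; move y**5 to the remainder.
  leading term y**3: no divisor's leading term divides it; move -2*y**3 to the remainder.
  leading term y**2: no divisor's leading term divides it; move -1/2*y**2 to the remainder.
  remainder -1/2*x**2 - 1/2*x*y**2 - 1/2*x + y**5 - 2*y**3 - 1/2*y**2 ≠ 0; add g_4 = -1/2*x**2 - 1/2*x*y**2 - 1/2*x + y**5 - 2*y**3 - 1/2*y**2 to the basis.

S(f_2,g_3): lcm = x**3*y. S = -x**2*y**3 - x**2*y + 1/2*x**2 + y**3 - 2*y - 1/2.
  leading term x**2*y**3: subtract (1/2*x)·f_1 from -x**2*y**3 - x**2*y + 1/2*x**2 + y**3 - 2*y - 1/2 → -x**2*y - 1/2*x + y**3 - 2*y - 1/2
  leading term x**2*y: subtract (2*y)·g_4 from -x**2*y - 1/2*x + y**3 - 2*y - 1/2 → x*y**3 + x*y - 1/2*x - 2*y**6 + 4*y**4 + 2*y**3 - 2*y - 1/2
  leading term x*y**3: subtract (-1/2)·f_1 from x*y**3 + x*y - 1/2*x - 2*y**6 + 4*y**4 + 2*y**3 - 2*y - 1/2 → x*y - 2*y**6 + 4*y**4 + 2*y**3 - 2*y
  leading term x*y: no divisor's leading term divides it; move x*y to the remainder.
  leading term y**6: no divisor's leading term divides it; move -2*y**6 to the remainder.
  leading term y**4: no divisor's leading term divides it; move 4*y**4 to the remainder.
  leading term y**3: no divisor's leading term divides it; move 2*y**3 to the remainder.
  leading term y: no divisor's leading term divides it; move -2*y to the remainder.
  remainder x*y - 2*y**6 + 4*y**4 + 2*y**3 - 2*y ≠ 0; add g_5 = x*y - 2*y**6 + 4*y**4 + 2*y**3 - 2*y to the basis.

S(f_1,g_4): lcm = x**2*y**3. S = -1/2*x**2 - x*y**5 - x*y**3 - 1/2*x + 2*y**8 - 4*y**6 - y**5.
  leading term x**2: subtract (1)·g_4 from -1/2*x**2 - x*y**5 - x*y**3 - 1/2*x + 2*y**8 - 4*y**6 - y**5 → -x*y**5 - x*y**3 + 1/2*x*y**2 + 2*y**8 - 4*y**6 - 2*y**5 + 2*y**3 + 1/2*y**2
  leading term x*y**5: subtract (1/2*y**2)·f_1 from -x*y**5 - x*y**3 + 1/2*x*y**2 + 2*y**8 - 4*y**6 - 2*y**5 + 2*y**3 + 1/2*y**2 → -x*y**3 + 2*y**8 - 4*y**6 - 2*y**5 + 2*y**3
  leading term x*y**3: subtract (1/2)·f_1 from -x*y**3 + 2*y**8 - 4*y**6 - 2*y**5 + 2*y**3 → -1/2*x + 2*y**8 - 4*y**6 - 2*y**5 + 2*y**3 - 1/2
  leading term x: no divisor's leading term divides it; move -1/2*x to the remainder.
  leading term y**8: no divisor's leading term divides it; move 2*y**8 to the remainder.
  leading term y**6: no divisor's leading term divides it; move -4*y**6 to the remainder.
  leading term y**5: no divisor's leading term divides it; move -2*y**5 to the remainder.
  leading term y**3: no divisor's leading term divides it; move 2*y**3 to the remainder.
  leading term 1: no divisor's leading term divides it; move -1/2 to the remainder.
  remainder -1/2*x + 2*y**8 - 4*y**6 - 2*y**5 + 2*y**3 - 1/2 ≠ 0; add g_6 = -1/2*x + 2*y**8 - 4*y**6 - 2*y**5 + 2*y**3 - 1/2 to the basis.

S(f_1,g_6): lcm = x*y**3. S = -1/2*x + 4*y**11 - 8*y**9 - 4*y**8 + 4*y**6 - y**3 - 1/2.
  leading term x: subtract (1)·g_6 from -1/2*x + 4*y**11 - 8*y**9 - 4*y**8 + 4*y**6 - y**3 - 1/2 → 4*y**11 - 8*y**9 - 6*y**8 + 8*y**6 + 2*y**5 - 3*y**3
  leading term y**11: no divisor's leading term divides it; move 4*y**11 to the remainder.
  leading term y**9: no divisor's leading term divides it; move -8*y**9 to the remainder.
  leading term y**8: no divisor's leading term divides it; move -6*y**8 to the remainder.
  leading term y**6: no divisor's leading term divides it; move 8*y**6 to the remainder.
  leading term y**5: no divisor's leading term divides it; move 2*y**5 to the remainder.
  leading term y**3: no divisor's leading term divides it; move -3*y**3 to the remainder.
  remainder 4*y**11 - 8*y**9 - 6*y**8 + 8*y**6 + 2*y**5 - 3*y**3 ≠ 0; add g_7 = 4*y**11 - 8*y**9 - 6*y**8 + 8*y**6 + 2*y**5 - 3*y**3 to the basis.

S(g_5,g_6): lcm = x*y. S = 4*y**9 - 8*y**7 - 6*y**6 + 8*y**4 + 2*y**3 - 3*y.
  leading term y**9: no divisor's leading term divides it; move 4*y**9 to the remainder.
  leading term y**7: no divisor's leading term divides it; move -8*y**7 to the remainder.
  leading term y**6: no divisor's leading term divides it; move -6*y**6 to the remainder.
  leading term y**4: no divisor's leading term divides it; move 8*y**4 to the remainder.
  leading term y**3: no divisor's leading term divides it; move 2*y**3 to the remainder.
  leading term y: no divisor's leading term divides it; move -3*y to the remainder.
  remainder 4*y**9 - 8*y**7 - 6*y**6 + 8*y**4 + 2*y**3 - 3*y ≠ 0; add g_8 = 4*y**9 - 8*y**7 - 6*y**6 + 8*y**4 + 2*y**3 - 3*y to the basis.

The other S-polynomials (S(f_2,g_4), S(g_3,g_4), S(f_1,g_5), S(f_2,g_5), S(g_3,g_5), S(g_4,g_5), S(f_2,g_6), S(g_3,g_6), S(g_4,g_6), S(f_1,g_7), S(f_2,g_7), S(g_3,g_7), S(g_4,g_7), S(g_5,g_7), S(g_6,g_7), S(f_1,g_8), S(f_2,g_8), S(g_3,g_8), S(g_4,g_8), S(g_5,g_8), S(g_6,g_8), S(g_7,g_8)) all reduce to 0 modulo the current basis, so we have a Gröbner basis.
Inter-reduce: drop elements whose leading term is divisible by another's, tail-reduce, and make monic.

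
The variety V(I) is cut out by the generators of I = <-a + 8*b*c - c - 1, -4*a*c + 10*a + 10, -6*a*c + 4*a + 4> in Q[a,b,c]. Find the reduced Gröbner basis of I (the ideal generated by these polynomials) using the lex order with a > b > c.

f_1 = -a + 8*b*c - c - 1, LT = a.
f_2 = -4*a*c + 10*a + 10, LT = a*c.
f_3 = -6*a*c + 4*a + 4, LT = a*c.

S(f_1,f_2): lcm = a*c. S = 5/2*a - 8*b*c**2 + c**2 + c + 5/2.
  reduce S modulo (f_1, f_2, f_3):
  remainder -8*b*c**2 + 20*b*c + c**2 - 3/2*c ≠ 0; add g_4 = -8*b*c**2 + 20*b*c + c**2 - 3/2*c to the basis.

S(f_1,f_3): lcm = a*c. S = 2/3*a - 8*b*c**2 + c**2 + c + 2/3.
  reduce S modulo (f_1, f_2, f_3, g_4):
  remainder -44/3*b*c + 11/6*c ≠ 0; add g_5 = -44/3*b*c + 11/6*c to the basis.

S(f_3,g_4): lcm = a*b*c**2. S = 11/6*a*b*c + 1/8*a*c**2 - 3/16*a*c - 2/3*b*c.
  reduce S modulo (f_1, f_2, f_3, g_4, g_5):
  remainder 11/48*c ≠ 0; add g_6 = 11/48*c to the basis.

The other S-polynomials (S(f_2,f_3), S(f_1,g_4), S(f_2,g_4), S(f_1,g_5), S(f_2,g_5), S(f_3,g_5), S(g_4,g_5), S(f_1,g_6), S(f_2,g_6), S(f_3,g_6), S(g_4,g_6), S(g_5,g_6)) all reduce to 0 modulo the current basis, so we have a Gröbner basis.
Inter-reduce: drop elements whose leading term is divisible by another's, tail-reduce, and make monic.

G = {a + 1, c}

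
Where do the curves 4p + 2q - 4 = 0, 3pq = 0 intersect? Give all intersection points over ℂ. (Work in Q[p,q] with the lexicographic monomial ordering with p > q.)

Compute a lex Gröbner basis by Buchberger's algorithm.
f_1 = 4p + 2q - 4, LT = p.
f_2 = 3pq, LT = pq.

S(f_1,f_2): lcm = pq. S = 1/2q^2 - q.
  reduce S modulo (f_1, f_2):
  remainder 1/2q^2 - q ≠ 0; add h_3 = 1/2q^2 - q to the basis.

The other S-polynomials (S(f_1,h_3), S(f_2,h_3)) all reduce to 0 modulo the current basis, so we have a Gröbner basis.
Inter-reduce: drop elements whose leading term is divisible by another's, tail-reduce, and make monic.
Reduced Gröbner basis: {p + 1/2q - 1, q^2 - 2q}.

Since the basis is lex-ordered, q^2 - 2q is univariate in q. Its roots are {0, 2}. Back-substituting each root into the other basis elements fixes the other coordinates.
  q = 0: the earlier basis element becomes p - 1 = 0, giving p = 1 — point (1, 0).
  q = 2: the earlier basis element becomes p = 0, giving p = 0 — point (0, 2).
Zero-dimensionality of the ideal guarantees finitely many solutions over ℂ.

{(1, 0), (0, 2)}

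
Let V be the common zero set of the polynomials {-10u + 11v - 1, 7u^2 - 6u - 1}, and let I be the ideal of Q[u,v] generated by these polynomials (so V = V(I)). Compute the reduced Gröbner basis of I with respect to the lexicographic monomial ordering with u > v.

f_1 = -10u + 11v - 1, LT = u.
f_2 = 7u^2 - 6u - 1, LT = u^2.

S(f_1,f_2): lcm = u^2. S = -11/10uv + 67/70u + 1/7.
  leading term uv: subtract (11/100v)·f_1 from -11/10uv + 67/70u + 1/7 → 67/70u - 121/100v^2 + 11/100v + 1/7
  leading term u: subtract (-67/700)·f_1 from 67/70u - 121/100v^2 + 11/100v + 1/7 → -121/100v^2 + 407/350v + 33/700
  leading term v^2: no divisor's leading term divides it; move -121/100v^2 to the remainder.
  leading term v: no divisor's leading term divides it; move 407/350v to the remainder.
  leading term 1: no divisor's leading term divides it; move 33/700 to the remainder.
  remainder -121/100v^2 + 407/350v + 33/700 ≠ 0; add g_3 = -121/100v^2 + 407/350v + 33/700 to the basis.

S(f_1,g_3): leading monomials are coprime, so the S-polynomial reduces to 0 (Buchberger's first criterion).
S(f_2,g_3): leading monomials are coprime, so the S-polynomial reduces to 0 (Buchberger's first criterion).
Every S-polynomial of the final basis reduces to 0, so we have a Gröbner basis.
Inter-reduce: drop elements whose leading term is divisible by another's, tail-reduce, and make monic.

G = {u - 11/10v + 1/10, v^2 - 74/77v - 3/77}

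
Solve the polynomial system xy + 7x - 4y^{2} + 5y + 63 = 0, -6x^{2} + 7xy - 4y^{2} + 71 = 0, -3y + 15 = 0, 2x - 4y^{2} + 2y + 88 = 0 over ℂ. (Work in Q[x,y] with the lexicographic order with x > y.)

{(1, 5)}

Compute a lex Gröbner basis by Buchberger's algorithm.
f_1 = xy + 7x - 4y^{2} + 5y + 63, LT = xy.
f_2 = -6x^{2} + 7xy - 4y^{2} + 71, LT = x^{2}.
f_3 = -3y + 15, LT = y.
f_4 = 2x - 4y^{2} + 2y + 88, LT = x.

The S-polynomials (S(f_1,f_2), S(f_1,f_3), S(f_1,f_4), S(f_2,f_3), S(f_2,f_4), S(f_3,f_4)) all reduce to 0 modulo the current basis, so we have a Gröbner basis.
Inter-reduce: drop elements whose leading term is divisible by another's, tail-reduce, and make monic.
Reduced Gröbner basis: {x - 1, y - 5}.

The lex basis is triangular: the last element involves only y. Solving y - 5 = 0 gives y ∈ {5}; substituting each value into the earlier elements determines the remaining variables.
  y = 5: the earlier basis element becomes x - 1 = 0, giving x = 1 — point (1, 5).
Zero-dimensionality of the ideal guarantees finitely many solutions over ℂ.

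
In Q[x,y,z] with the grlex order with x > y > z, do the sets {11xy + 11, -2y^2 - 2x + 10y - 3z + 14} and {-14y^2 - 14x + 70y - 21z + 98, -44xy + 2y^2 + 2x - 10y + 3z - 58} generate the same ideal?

For a fixed monomial order, each ideal has a unique reduced Gröbner basis; comparing bases decides equality.
Buchberger on the first generating set:
f_1 = 11xy + 11, LT = xy.
f_2 = -2y^2 - 2x + 10y - 3z + 14, LT = y^2.

S(f_1,f_2): lcm = xy^2. S = -x^2 + 5xy - 3/2xz + 7x + y.
  leading term x^2: no divisor's leading term divides it; move -x^2 to the remainder.
  leading term xy: subtract (5/11)·f_1 from 5xy - 3/2xz + 7x + y → -3/2xz + 7x + y - 5
  leading term xz: no divisor's leading term divides it; move -3/2xz to the remainder.
  leading term x: no divisor's leading term divides it; move 7x to the remainder.
  leading term y: no divisor's leading term divides it; move y to the remainder.
  leading term 1: no divisor's leading term divides it; move -5 to the remainder.
  remainder -x^2 - 3/2xz + 7x + y - 5 ≠ 0; add g_3 = -x^2 - 3/2xz + 7x + y - 5 to the basis.

The other S-polynomials (S(f_1,g_3), S(f_2,g_3)) all reduce to 0 modulo the current basis, so we have a Gröbner basis.
Inter-reduce: drop elements whose leading term is divisible by another's, tail-reduce, and make monic.
Reduced Gröbner basis: {x^2 + 3/2xz - 7x - y + 5, xy + 1, y^2 + x - 5y + 3/2z - 7}.

Buchberger on the second generating set:
h_1 = -14y^2 - 14x + 70y - 21z + 98, LT = y^2.
h_2 = -44xy + 2y^2 + 2x - 10y + 3z - 58, LT = xy.

S(h_1,h_2): lcm = xy^2. S = 1/22y^3 + x^2 - 109/22xy + 3/2xz - 5/22y^2 + 3/44yz - 7x - 29/22y.
  leading term y^3: subtract (-1/308y)·h_1 from 1/22y^3 + x^2 - 109/22xy + 3/2xz - 5/22y^2 + 3/44yz - 7x - 29/22y → x^2 - 5xy + 3/2xz - 7x - y
  leading term x^2: no divisor's leading term divides it; move x^2 to the remainder.
  leading term xy: subtract (5/44)·h_2 from -5xy + 3/2xz - 7x - y → 3/2xz - 5/22y^2 - 159/22x + 3/22y - 15/44z + 145/22
  leading term xz: no divisor's leading term divides it; move 3/2xz to the remainder.
  leading term y^2: subtract (5/308)·h_1 from -5/22y^2 - 159/22x + 3/22y - 15/44z + 145/22 → -7x - y + 5
  leading term x: no divisor's leading term divides it; move -7x to the remainder.
  leading term y: no divisor's leading term divides it; move -y to the remainder.
  leading term 1: no divisor's leading term divides it; move 5 to the remainder.
  remainder x^2 + 3/2xz - 7x - y + 5 ≠ 0; add k_3 = x^2 + 3/2xz - 7x - y + 5 to the basis.

The other S-polynomials (S(h_1,k_3), S(h_2,k_3)) all reduce to 0 modulo the current basis, so we have a Gröbner basis.
Inter-reduce: drop elements whose leading term is divisible by another's, tail-reduce, and make monic.
Reduced Gröbner basis: {x^2 + 3/2xz - 7x - y + 5, xy + 1, y^2 + x - 5y + 3/2z - 7}.

The two bases agree; hence the ideals are identical.
The choice of monomial ordering does not affect the verdict — as long as both bases are computed under the same ordering, their equality decides ideal equality.

Yes, the ideals are equal.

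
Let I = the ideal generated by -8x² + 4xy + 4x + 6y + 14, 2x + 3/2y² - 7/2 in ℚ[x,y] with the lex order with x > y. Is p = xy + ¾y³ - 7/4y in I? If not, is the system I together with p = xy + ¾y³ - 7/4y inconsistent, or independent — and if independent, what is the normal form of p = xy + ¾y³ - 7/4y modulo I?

xy + ¾y³ - 7/4y lies in I (it reduces to 0).

First compute the reduced Gröbner basis of I by Buchberger's algorithm.
f_1 = -8x² + 4xy + 4x + 6y + 14, LT = x².
f_2 = 2x + 3/2y² - 7/2, LT = x.

S(f_1,f_2): lcm = x². S = -¾xy² - ½xy + 5/4x - ¾y - 7/4.
  leading term xy²: subtract (-⅜y²)·f_2 from -¾xy² - ½xy + 5/4x - ¾y - 7/4 → -½xy + 5/4x + 9/16y⁴ - 21/16y² - ¾y - 7/4
  leading term xy: subtract (-¼y)·f_2 from -½xy + 5/4x + 9/16y⁴ - 21/16y² - ¾y - 7/4 → 5/4x + 9/16y⁴ + ⅜y³ - 21/16y² - 13/8y - 7/4
  leading term x: subtract (⅝)·f_2 from 5/4x + 9/16y⁴ + ⅜y³ - 21/16y² - 13/8y - 7/4 → 9/16y⁴ + ⅜y³ - 9/4y² - 13/8y + 7/16
  leading term y⁴: no divisor's leading term divides it; move 9/16y⁴ to the remainder.
  leading term y³: no divisor's leading term divides it; move ⅜y³ to the remainder.
  leading term y²: no divisor's leading term divides it; move -9/4y² to the remainder.
  leading term y: no divisor's leading term divides it; move -13/8y to the remainder.
  leading term 1: no divisor's leading term divides it; move 7/16 to the remainder.
  remainder 9/16y⁴ + ⅜y³ - 9/4y² - 13/8y + 7/16 ≠ 0; add h_3 = 9/16y⁴ + ⅜y³ - 9/4y² - 13/8y + 7/16 to the basis.

The other S-polynomials (S(f_1,h_3), S(f_2,h_3)) all reduce to 0 modulo the current basis, so we have a Gröbner basis.
Inter-reduce: drop elements whose leading term is divisible by another's, tail-reduce, and make monic.
Reduced Gröbner basis: {x + ¾y² - 7/4, y⁴ + ⅔y³ - 4y² - 26/9y + 7/9}.
Label its elements g_1 = x + ¾y² - 7/4, g_2 = y⁴ + ⅔y³ - 4y² - 26/9y + 7/9.

Reduce p = xy + ¾y³ - 7/4y modulo G:
  leading term xy: subtract (y)·g_1 from xy + ¾y³ - 7/4y → 0
  normal form = 0.
Since the normal form is 0, p ∈ I.

The remainder on division by a Gröbner basis is unique — it is the normal form.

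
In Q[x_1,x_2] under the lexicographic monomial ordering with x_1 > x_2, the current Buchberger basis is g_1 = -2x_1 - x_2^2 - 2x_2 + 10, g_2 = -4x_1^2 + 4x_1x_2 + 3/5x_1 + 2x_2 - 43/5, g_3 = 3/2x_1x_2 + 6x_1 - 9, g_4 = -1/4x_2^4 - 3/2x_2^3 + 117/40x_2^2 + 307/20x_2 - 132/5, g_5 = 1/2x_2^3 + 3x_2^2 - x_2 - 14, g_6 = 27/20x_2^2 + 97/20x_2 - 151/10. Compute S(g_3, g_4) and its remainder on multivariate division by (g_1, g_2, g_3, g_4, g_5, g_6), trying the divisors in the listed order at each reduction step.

lcm(LM(g_3), LM(g_4)) = x_1x_2^4.
S = (lcm/LT(g_3))·g_3 − (lcm/LT(g_4))·g_4 = -2x_1x_2^3 + 117/10x_1x_2^2 + 307/5x_1x_2 - 528/5x_1 - 6x_2^3.
Reduce S modulo (g_1, g_2, g_3, g_4, g_5, g_6) in that order:
  leading term x_1x_2^3: subtract (x_2^3)·g_1 from -2x_1x_2^3 + 117/10x_1x_2^2 + 307/5x_1x_2 - 528/5x_1 - 6x_2^3 → 117/10x_1x_2^2 + 307/5x_1x_2 - 528/5x_1 + x_2^5 + 2x_2^4 - 16x_2^3
  leading term x_1x_2^2: subtract (-117/20x_2^2)·g_1 from 117/10x_1x_2^2 + 307/5x_1x_2 - 528/5x_1 + x_2^5 + 2x_2^4 - 16x_2^3 → 307/5x_1x_2 - 528/5x_1 + x_2^5 - 77/20x_2^4 - 277/10x_2^3 + 117/2x_2^2
  leading term x_1x_2: subtract (-307/10x_2)·g_1 from 307/5x_1x_2 - 528/5x_1 + x_2^5 - 77/20x_2^4 - 277/10x_2^3 + 117/2x_2^2 → -528/5x_1 + x_2^5 - 77/20x_2^4 - 292/5x_2^3 - 29/10x_2^2 + 307x_2
  leading term x_1: subtract (264/5)·g_1 from -528/5x_1 + x_2^5 - 77/20x_2^4 - 292/5x_2^3 - 29/10x_2^2 + 307x_2 → x_2^5 - 77/20x_2^4 - 292/5x_2^3 + 499/10x_2^2 + 2063/5x_2 - 528
  leading term x_2^5: subtract (-4x_2)·g_4 from x_2^5 - 77/20x_2^4 - 292/5x_2^3 + 499/10x_2^2 + 2063/5x_2 - 528 → -197/20x_2^4 - 467/10x_2^3 + 1113/10x_2^2 + 307x_2 - 528
  leading term x_2^4: subtract (197/5)·g_4 from -197/20x_2^4 - 467/10x_2^3 + 1113/10x_2^2 + 307x_2 - 528 → 62/5x_2^3 - 789/200x_2^2 - 29779/100x_2 + 12804/25
  leading term x_2^3: subtract (124/5)·g_5 from 62/5x_2^3 - 789/200x_2^2 - 29779/100x_2 + 12804/25 → -15669/200x_2^2 - 27299/100x_2 + 21484/25
  leading term x_2^2: subtract (-1741/30)·g_6 from -15669/200x_2^2 - 27299/100x_2 + 21484/25 → 5083/600x_2 - 5083/300
  leading term x_2: no divisor's leading term divides it; move 5083/600x_2 to the remainder.
  leading term 1: no divisor's leading term divides it; move -5083/300 to the remainder.
The remainder 5083/600x_2 - 5083/300 is nonzero, so it would be added as the next basis element.

S(g_3, g_4) = -2x_1x_2^3 + 117/10x_1x_2^2 + 307/5x_1x_2 - 528/5x_1 - 6x_2^3; remainder on division = 5083/600x_2 - 5083/300.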